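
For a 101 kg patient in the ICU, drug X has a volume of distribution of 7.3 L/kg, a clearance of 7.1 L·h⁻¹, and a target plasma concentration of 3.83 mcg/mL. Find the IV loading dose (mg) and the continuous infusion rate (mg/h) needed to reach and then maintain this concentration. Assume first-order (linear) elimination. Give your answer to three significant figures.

(a) 2820 mg; (b) 27.2 mg/h

Vd = 7.3 L/kg × 101 kg = 737.3 L
Loading: fill Vd to C_target → 737.3 L × 3.83 mg/L = 2824 mg
Infusion rate = 7.100 L/h × 3.83 mg/L = 27.19 mg/h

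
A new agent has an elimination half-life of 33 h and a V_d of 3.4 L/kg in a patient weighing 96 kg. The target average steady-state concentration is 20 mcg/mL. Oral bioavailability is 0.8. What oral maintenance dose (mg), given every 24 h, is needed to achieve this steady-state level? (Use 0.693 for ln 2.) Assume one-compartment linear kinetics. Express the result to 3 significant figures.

4110 mg

Vd = 3.4 L/kg × 96 kg = 326.4 L
CL = ln 2 · Vd / t½ = 0.693 × 326.4 / 33 = 6.854 L/h
D = CL × Css × τ / F = 6.854 × 20 × 24 / 0.8 = 4112 mg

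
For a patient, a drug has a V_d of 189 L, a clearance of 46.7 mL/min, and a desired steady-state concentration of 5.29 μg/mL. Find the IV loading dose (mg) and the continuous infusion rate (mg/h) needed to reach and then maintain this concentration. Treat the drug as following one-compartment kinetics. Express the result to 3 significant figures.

(a) 1000 mg; (b) 14.8 mg/h

LD = Vd · C_target = 189.0 × 5.29 = 999.8 mg
CL = 46.7 mL/min × 60/1000 = 2.802 L/h
Maintenance: replace elimination → rate = CL × Css = 2.802 × 5.29 = 14.82 mg/h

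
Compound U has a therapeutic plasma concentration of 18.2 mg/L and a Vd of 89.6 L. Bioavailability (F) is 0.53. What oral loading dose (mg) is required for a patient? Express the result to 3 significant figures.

3080 mg

The loading dose fills Vd to the target concentration.
LD = Vd × C / F = 89.60 × 18.20 / 0.53 = 3077 mg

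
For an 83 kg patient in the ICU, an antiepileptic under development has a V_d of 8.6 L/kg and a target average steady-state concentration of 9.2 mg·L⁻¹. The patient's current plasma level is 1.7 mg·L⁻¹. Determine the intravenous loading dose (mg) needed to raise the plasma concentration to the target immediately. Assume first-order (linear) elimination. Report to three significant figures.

5350 mg

Vd = 8.6 L/kg × 83 kg = 713.8 L
Concentration deficit ΔC = 9.2 − 1.7 = 7.500 mg/L
LD = Vd × ΔC = 713.8 × 7.500 = 5354 mg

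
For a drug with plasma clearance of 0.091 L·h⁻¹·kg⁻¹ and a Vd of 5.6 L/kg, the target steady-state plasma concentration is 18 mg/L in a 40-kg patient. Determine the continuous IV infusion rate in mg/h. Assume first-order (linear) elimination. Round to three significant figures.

CL = 0.091 L·h⁻¹·kg⁻¹ × 40 kg = 3.640 L/h
Maintenance depends on clearance, not Vd — rate in must match rate out.
Infusion rate = CL · Css = 3.640 L/h × 18 mg/L = 65.52 mg/h

65.5 mg/h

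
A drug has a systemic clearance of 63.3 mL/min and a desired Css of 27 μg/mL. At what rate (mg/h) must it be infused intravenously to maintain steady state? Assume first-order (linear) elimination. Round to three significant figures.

103 mg/h

CL = 63.3 mL/min × 60/1000 = 3.798 L/h
At steady state, infusion rate equals elimination rate: rate in = CL × Css.
Infusion rate = CL · Css = 3.798 L/h × 27 mg/L = 102.5 mg/h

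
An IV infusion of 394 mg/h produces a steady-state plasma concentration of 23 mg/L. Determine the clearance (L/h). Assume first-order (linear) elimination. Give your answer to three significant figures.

At steady state, infusion rate = CL × Css, so CL = rate / Css.
CL = 394 / 23 = 17.13 L/h

17.1 L/h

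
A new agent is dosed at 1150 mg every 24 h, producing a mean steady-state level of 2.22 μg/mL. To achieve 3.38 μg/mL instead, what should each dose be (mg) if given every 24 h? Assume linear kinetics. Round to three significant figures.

1750 mg

With linear kinetics, Css is proportional to dose rate (D/τ) at fixed clearance.
D₂ = D₁ × (Css,target / Css,current) = 1150 × 3.38/2.22 = 1751 mg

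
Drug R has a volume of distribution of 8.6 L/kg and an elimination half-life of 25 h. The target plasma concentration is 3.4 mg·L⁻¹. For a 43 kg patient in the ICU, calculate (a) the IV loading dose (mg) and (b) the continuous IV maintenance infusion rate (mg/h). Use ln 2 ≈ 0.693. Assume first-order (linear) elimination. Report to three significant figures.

Vd = 8.6 L/kg × 43 kg = 369.8 L
LD = Vd × C = 369.8 × 3.4 = 1257 mg
CL = 0.693 × Vd / t½ = 0.693 × 369.8 / 25 = 10.25 L/h
Infusion rate = CL × Css = 10.25 × 3.4 = 34.85 mg/h

(a) 1260 mg; (b) 34.9 mg/h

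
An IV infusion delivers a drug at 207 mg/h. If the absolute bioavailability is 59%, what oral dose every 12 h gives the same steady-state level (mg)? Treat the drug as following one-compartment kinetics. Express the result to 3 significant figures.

4210 mg

To maintain the same Css, the systemic dosing rate must be unchanged: F·D/τ = infusion rate.
D = rate × τ / F = 207 × 12 / 0.59 = 4210 mg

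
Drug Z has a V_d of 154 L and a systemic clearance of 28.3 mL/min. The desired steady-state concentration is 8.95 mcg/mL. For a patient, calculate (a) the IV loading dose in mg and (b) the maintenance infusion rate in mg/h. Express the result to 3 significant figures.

LD = Vd · C_target = 154.0 × 8.95 = 1378 mg
CL = 28.3 mL/min × 60/1000 = 1.698 L/h
Infusion rate = 1.698 L/h × 8.95 mg/L = 15.20 mg/h

(a) 1380 mg; (b) 15.2 mg/h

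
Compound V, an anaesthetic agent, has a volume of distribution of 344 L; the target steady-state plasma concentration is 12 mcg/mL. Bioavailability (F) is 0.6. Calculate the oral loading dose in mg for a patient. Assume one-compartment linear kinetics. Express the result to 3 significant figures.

6880 mg

The loading dose fills Vd to the target concentration.
LD = Vd × C / F = 344.0 × 12.00 / 0.6 = 6880 mg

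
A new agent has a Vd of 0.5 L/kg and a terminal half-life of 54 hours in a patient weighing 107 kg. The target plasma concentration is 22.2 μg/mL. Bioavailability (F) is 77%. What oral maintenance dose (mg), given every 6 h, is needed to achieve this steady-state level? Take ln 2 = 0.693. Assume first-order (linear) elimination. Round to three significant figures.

119 mg

Vd = 0.5 L/kg × 107 kg = 53.50 L
CL = ln 2 · Vd / t½ = 0.693 × 53.50 / 54 = 0.6866 L/h
D = CL × Css × τ / F = 0.6866 × 22.2 × 6 / 0.77 = 118.8 mg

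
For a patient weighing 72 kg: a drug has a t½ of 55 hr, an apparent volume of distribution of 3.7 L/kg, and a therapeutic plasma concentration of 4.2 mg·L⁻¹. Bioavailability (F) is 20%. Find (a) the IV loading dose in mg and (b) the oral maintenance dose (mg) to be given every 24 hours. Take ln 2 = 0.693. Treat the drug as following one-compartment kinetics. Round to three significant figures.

Vd = 3.7 L/kg × 72 kg = 266.4 L
LD = Vd × C = 266.4 × 4.2 = 1119 mg
CL = 0.693 × Vd / t½ = 0.693 × 266.4 / 55 = 3.357 L/h
D = CL × Css × τ / F = 3.357 × 4.2 × 24 / 0.2 = 1692 mg

(a) 1120 mg; (b) 1690 mg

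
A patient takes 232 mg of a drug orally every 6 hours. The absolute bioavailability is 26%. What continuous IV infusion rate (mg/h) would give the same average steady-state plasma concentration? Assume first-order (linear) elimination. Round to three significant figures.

Equivalent systemic input: infusion rate = F·D/τ.
Rate = 0.26 × 232 / 6 = 10.05 mg/h

10.1 mg/h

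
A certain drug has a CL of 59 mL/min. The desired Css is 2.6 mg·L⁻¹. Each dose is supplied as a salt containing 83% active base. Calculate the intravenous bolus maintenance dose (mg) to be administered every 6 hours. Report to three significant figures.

Convert clearance: 59 mL/min × 60 min/h ÷ 1000 mL/L = 3.540 L/h
D = CL × Css × τ / S = 3.540 × 2.6 × 6 / 0.83 = 66.53 mg

66.5 mg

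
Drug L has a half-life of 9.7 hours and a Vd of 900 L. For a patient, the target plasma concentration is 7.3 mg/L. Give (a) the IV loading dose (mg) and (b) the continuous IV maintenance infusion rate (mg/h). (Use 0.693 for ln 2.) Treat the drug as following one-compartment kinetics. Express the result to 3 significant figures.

LD = Vd × C = 900.0 × 7.3 = 6570 mg
CL = 0.693 × Vd / t½ = 0.693 × 900.0 / 9.7 = 64.30 L/h
Infusion rate = CL × Css = 64.30 × 7.3 = 469.4 mg/h

(a) 6570 mg; (b) 469 mg/h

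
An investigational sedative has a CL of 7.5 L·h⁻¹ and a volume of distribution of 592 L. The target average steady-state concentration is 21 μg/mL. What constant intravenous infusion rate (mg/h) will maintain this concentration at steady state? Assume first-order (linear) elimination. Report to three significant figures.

158 mg/h

Vd does not affect the maintenance rate; only clearance governs steady-state input.
Infusion rate = CL · Css = 7.500 L/h × 21 mg/L = 157.5 mg/h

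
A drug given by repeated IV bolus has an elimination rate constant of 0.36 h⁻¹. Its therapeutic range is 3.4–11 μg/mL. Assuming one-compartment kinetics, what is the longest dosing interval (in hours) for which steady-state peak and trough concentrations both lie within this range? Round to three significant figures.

Between IV bolus doses, concentration decays as C = C₀·e^(−kτ), so C_peak/C_trough = e^(kτ).
τ_max = ln(C_peak/C_trough) / k = ln(11/3.4) / 0.3600 = 1.174 / 0.3600 = 3.261 h

3.26 h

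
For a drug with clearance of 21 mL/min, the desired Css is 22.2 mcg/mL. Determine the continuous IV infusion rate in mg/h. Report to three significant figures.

28.0 mg/h

CL = 21 mL/min × 60/1000 = 1.260 L/h
At steady state, infusion rate equals elimination rate: rate in = CL × Css.
R₀ = 1.260 × 22.2 = 27.97 mg/h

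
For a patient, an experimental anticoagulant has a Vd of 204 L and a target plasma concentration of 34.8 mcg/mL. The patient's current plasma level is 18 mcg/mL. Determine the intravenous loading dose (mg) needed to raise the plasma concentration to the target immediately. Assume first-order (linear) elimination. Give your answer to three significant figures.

The loading dose fills Vd to the target concentration.
Concentration deficit ΔC = 34.8 − 18 = 16.80 mg/L
LD = Vd × ΔC = 204.0 × 16.80 = 3427 mg

3430 mg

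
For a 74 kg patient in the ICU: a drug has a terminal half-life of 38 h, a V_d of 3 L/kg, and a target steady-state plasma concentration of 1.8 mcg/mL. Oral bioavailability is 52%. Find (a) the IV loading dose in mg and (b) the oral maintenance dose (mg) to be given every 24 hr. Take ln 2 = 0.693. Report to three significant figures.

(a) 400 mg; (b) 336 mg

Total Vd = 3 × 74 = 222.0 L
LD = Vd × C = 222.0 × 1.8 = 399.6 mg
CL = 0.693 × Vd / t½ = 0.693 × 222.0 / 38 = 4.049 L/h
D = CL × Css × τ / F = 4.049 × 1.8 × 24 / 0.52 = 336.4 mg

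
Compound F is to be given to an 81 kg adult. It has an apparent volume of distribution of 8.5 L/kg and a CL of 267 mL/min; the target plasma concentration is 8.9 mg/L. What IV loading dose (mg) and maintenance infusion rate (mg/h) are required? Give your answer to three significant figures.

(a) 6130 mg; (b) 143 mg/h

Vd(total) = 81 kg × 8.5 L/kg = 688.5 L
Loading: fill Vd to C_target → 688.5 L × 8.9 mg/L = 6128 mg
CL = 267 mL/min = 267 × 0.06 = 16.02 L/h
Infusion rate = 16.02 L/h × 8.9 mg/L = 142.6 mg/h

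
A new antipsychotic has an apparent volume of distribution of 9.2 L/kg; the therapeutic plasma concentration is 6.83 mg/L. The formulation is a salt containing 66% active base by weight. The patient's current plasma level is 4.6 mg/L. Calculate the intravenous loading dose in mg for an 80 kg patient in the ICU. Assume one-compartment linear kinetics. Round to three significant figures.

2490 mg

Vd = 9.2 L/kg × 80 kg = 736.0 L
The loading dose fills Vd to the target concentration.
Concentration deficit ΔC = 6.83 − 4.6 = 2.230 mg/L
LD = Vd × ΔC / S = 736.0 × 2.230 / 0.66 = 2487 mg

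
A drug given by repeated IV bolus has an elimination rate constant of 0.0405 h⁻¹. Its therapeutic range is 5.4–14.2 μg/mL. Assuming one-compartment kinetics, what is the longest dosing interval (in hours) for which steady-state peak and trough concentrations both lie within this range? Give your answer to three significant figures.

23.9 h

Between IV bolus doses, concentration decays as C = C₀·e^(−kτ), so C_peak/C_trough = e^(kτ).
τ_max = ln(C_peak/C_trough) / k = ln(14.2/5.4) / 0.04050 = 0.9668 / 0.04050 = 23.87 h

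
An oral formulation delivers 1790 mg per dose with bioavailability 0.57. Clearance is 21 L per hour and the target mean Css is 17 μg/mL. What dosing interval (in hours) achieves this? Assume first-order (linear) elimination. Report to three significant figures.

F·D/τ = CL·Css → τ = F·D / (CL·Css).
τ = 0.57 × 1790 / (21 × 17) = 2.858 h

2.86 h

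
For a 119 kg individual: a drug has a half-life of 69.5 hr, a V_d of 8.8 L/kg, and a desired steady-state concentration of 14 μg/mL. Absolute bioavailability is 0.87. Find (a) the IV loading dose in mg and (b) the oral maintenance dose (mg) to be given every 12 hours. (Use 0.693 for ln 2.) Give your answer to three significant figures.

(a) 14700 mg; (b) 2020 mg

Vd(total) = 119 kg × 8.8 L/kg = 1047 L
LD = Vd × C = 1047 × 14 = 14660 mg
CL = 0.693 × Vd / t½ = 0.693 × 1047 / 69.5 = 10.44 L/h
D = CL × Css × τ / F = 10.44 × 14 × 12 / 0.87 = 2016 mg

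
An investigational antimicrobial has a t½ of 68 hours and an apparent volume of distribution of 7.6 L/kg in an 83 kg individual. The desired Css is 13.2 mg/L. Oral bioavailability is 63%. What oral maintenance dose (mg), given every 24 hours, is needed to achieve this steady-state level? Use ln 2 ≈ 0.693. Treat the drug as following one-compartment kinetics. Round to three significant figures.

3230 mg

Total Vd = 7.6 × 83 = 630.8 L
CL = ln 2 · Vd / t½ = 0.693 × 630.8 / 68 = 6.429 L/h
D = CL × Css × τ / F = 6.429 × 13.2 × 24 / 0.63 = 3233 mg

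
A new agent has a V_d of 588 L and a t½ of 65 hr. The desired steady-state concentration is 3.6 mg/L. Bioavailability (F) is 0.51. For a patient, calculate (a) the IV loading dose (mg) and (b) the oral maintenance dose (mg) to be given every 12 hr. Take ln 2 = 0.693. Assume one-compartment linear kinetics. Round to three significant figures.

(a) 2120 mg; (b) 531 mg

LD = Vd × C = 588.0 × 3.6 = 2117 mg
CL = 0.693 × Vd / t½ = 0.693 × 588.0 / 65 = 6.269 L/h
D = CL × Css × τ / F = 6.269 × 3.6 × 12 / 0.51 = 531.0 mg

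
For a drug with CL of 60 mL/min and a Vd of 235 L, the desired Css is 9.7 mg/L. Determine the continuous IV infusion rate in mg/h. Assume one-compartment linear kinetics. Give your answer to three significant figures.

34.9 mg/h

Convert clearance: 60 mL/min × 60 min/h ÷ 1000 mL/L = 3.600 L/h
Vd does not affect the maintenance rate; only clearance governs steady-state input.
R₀ = 3.600 × 9.7 = 34.92 mg/h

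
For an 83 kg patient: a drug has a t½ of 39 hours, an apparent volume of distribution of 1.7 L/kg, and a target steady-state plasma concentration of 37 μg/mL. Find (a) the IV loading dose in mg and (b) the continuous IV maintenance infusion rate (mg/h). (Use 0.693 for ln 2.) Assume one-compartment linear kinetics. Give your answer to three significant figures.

(a) 5220 mg; (b) 92.8 mg/h

Total Vd = 1.7 × 83 = 141.1 L
LD = Vd × C = 141.1 × 37 = 5221 mg
CL = 0.693 × Vd / t½ = 0.693 × 141.1 / 39 = 2.507 L/h
Infusion rate = CL × Css = 2.507 × 37 = 92.76 mg/h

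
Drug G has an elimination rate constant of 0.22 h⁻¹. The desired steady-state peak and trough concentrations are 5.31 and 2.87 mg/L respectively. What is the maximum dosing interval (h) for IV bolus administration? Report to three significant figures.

2.80 h

Between IV bolus doses, concentration decays as C = C₀·e^(−kτ), so C_peak/C_trough = e^(kτ).
τ_max = ln(C_peak/C_trough) / k = ln(5.31/2.87) / 0.2200 = 0.6153 / 0.2200 = 2.797 h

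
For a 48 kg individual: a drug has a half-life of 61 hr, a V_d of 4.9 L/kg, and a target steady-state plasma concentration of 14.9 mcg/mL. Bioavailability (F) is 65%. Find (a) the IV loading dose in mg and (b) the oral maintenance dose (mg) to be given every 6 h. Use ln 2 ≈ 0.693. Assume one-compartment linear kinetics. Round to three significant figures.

(a) 3500 mg; (b) 368 mg

Vd = 4.9 L/kg × 48 kg = 235.2 L
LD = Vd × C = 235.2 × 14.9 = 3504 mg
CL = 0.693 × Vd / t½ = 0.693 × 235.2 / 61 = 2.672 L/h
D = CL × Css × τ / F = 2.672 × 14.9 × 6 / 0.65 = 367.5 mg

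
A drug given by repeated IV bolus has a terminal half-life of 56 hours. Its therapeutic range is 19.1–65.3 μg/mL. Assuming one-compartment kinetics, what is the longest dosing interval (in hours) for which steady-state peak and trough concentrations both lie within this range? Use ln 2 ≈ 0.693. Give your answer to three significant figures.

99.3 h

k = 0.693 / t½ = 0.693 / 56 = 0.01238 h⁻¹
Between IV bolus doses, concentration decays as C = C₀·e^(−kτ), so C_peak/C_trough = e^(kτ).
τ_max = ln(C_peak/C_trough) / k = ln(65.3/19.1) / 0.01238 = 1.229 / 0.01238 = 99.27 h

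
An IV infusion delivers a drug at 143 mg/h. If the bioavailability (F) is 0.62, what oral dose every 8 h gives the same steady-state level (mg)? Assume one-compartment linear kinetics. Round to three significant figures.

To maintain the same Css, the systemic dosing rate must be unchanged: F·D/τ = infusion rate.
D = rate × τ / F = 143 × 8 / 0.62 = 1845 mg

1850 mg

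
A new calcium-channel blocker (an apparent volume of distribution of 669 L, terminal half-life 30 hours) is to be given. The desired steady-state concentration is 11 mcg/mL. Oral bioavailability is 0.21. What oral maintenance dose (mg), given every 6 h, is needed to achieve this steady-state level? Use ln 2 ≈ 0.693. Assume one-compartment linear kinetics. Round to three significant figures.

CL = ln 2 · Vd / t½ = 0.693 × 669.0 / 30 = 15.45 L/h
D = CL × Css × τ / F = 15.45 × 11 × 6 / 0.21 = 4856 mg

4860 mg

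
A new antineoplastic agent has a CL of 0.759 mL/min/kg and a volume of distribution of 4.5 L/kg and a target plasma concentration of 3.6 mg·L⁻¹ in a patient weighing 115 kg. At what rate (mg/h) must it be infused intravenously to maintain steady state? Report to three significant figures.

CL = 0.759 mL/min/kg × 115 kg = 87.29 mL/min = 87.29 × 60/1000 = 5.237 L/h
R₀ = 5.237 × 3.6 = 18.85 mg/h

18.9 mg/h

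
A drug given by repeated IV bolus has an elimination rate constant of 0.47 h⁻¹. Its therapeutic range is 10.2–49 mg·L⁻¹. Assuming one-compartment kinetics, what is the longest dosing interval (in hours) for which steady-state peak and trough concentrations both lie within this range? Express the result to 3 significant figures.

Between IV bolus doses, concentration decays as C = C₀·e^(−kτ), so C_peak/C_trough = e^(kτ).
τ_max = ln(C_peak/C_trough) / k = ln(49/10.2) / 0.4700 = 1.569 / 0.4700 = 3.338 h

3.34 h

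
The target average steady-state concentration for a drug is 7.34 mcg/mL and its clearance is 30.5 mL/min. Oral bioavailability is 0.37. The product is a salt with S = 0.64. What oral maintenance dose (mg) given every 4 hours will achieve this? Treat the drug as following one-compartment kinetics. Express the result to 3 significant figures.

CL = 30.5 mL/min = 30.5 × 0.06 = 1.830 L/h
At steady state, dose per interval replaces the amount cleared in that interval: F·S·D/τ = CL·Css.
D = CL × Css × τ / F / S = 1.830 × 7.34 × 4 / 0.37 / 0.64 = 226.9 mg

227 mg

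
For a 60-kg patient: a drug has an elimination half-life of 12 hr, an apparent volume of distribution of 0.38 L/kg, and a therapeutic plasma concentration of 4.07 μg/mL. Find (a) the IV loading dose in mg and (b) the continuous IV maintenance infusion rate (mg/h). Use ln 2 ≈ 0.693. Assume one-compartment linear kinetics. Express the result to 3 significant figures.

(a) 92.8 mg; (b) 5.36 mg/h

Vd(total) = 60 kg × 0.38 L/kg = 22.80 L
LD = Vd × C = 22.80 × 4.07 = 92.80 mg
CL = 0.693 × Vd / t½ = 0.693 × 22.80 / 12 = 1.317 L/h
Infusion rate = CL × Css = 1.317 × 4.07 = 5.360 mg/h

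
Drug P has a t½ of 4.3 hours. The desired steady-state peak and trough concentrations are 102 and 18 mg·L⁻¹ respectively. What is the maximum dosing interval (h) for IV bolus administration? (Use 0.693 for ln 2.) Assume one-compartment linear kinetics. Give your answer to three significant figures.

k = 0.693 / t½ = 0.693 / 4.3 = 0.1612 h⁻¹
Between IV bolus doses, concentration decays as C = C₀·e^(−kτ), so C_peak/C_trough = e^(kτ).
τ_max = ln(C_peak/C_trough) / k = ln(102/18) / 0.1612 = 1.735 / 0.1612 = 10.76 h

10.8 h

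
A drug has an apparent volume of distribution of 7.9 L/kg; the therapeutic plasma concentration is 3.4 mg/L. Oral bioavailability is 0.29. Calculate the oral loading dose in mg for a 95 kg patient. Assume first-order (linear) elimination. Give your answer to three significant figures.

8800 mg

Total Vd = 7.9 × 95 = 750.5 L
LD = Vd × C / F = 750.5 × 3.400 / 0.29 = 8799 mg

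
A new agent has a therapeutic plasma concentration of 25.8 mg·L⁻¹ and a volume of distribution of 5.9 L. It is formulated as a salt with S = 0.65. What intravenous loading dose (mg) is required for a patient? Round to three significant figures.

234 mg

The loading dose fills Vd to the target concentration.
LD = Vd × C / S = 5.900 × 25.80 / 0.65 = 234.2 mg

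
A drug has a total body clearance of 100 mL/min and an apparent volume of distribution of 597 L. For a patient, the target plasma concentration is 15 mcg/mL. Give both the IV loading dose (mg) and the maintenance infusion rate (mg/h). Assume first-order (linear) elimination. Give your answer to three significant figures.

Loading dose = Vd × C = 597.0 × 15 = 8955 mg
CL = 100 mL/min × 60/1000 = 6.000 L/h
Maintenance infusion rate = CL × Css = 6.000 × 15 = 90.00 mg/h

(a) 8960 mg; (b) 90.0 mg/h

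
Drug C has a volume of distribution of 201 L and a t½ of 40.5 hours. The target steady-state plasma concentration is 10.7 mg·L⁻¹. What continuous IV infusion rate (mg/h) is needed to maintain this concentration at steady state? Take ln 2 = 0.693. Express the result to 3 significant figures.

36.8 mg/h

k = 0.693/40.5 = 0.01711 h⁻¹, so CL = k·Vd = 0.01711 × 201.0 = 3.439 L/h
Infusion rate = CL × Css = 3.439 × 10.7 = 36.80 mg/h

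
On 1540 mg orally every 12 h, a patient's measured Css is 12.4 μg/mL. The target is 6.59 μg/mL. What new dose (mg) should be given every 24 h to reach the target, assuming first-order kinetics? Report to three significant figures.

For first-order elimination, Css ∝ F·D/(CL·τ); F and CL are unchanged, so Css ∝ D/τ.
D₂ = D₁ × (Css,target / Css,current) × (τ₂/τ₁) = 1540 × (6.59/12.4) × (24/12) = 1637 mg

1640 mg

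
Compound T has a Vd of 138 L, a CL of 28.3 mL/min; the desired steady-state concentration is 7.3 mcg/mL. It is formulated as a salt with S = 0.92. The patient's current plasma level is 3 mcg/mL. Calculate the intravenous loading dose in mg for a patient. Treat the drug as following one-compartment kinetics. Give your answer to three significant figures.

Concentration deficit ΔC = 7.3 − 3 = 4.300 mg/L
LD = Vd × ΔC / S = 138.0 × 4.300 / 0.92 = 645.0 mg

645 mg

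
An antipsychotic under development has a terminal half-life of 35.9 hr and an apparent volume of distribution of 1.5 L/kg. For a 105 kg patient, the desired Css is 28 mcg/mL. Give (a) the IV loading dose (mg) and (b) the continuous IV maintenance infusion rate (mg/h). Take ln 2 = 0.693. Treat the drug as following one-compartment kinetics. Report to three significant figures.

(a) 4410 mg; (b) 85.1 mg/h

Vd(total) = 105 kg × 1.5 L/kg = 157.5 L
LD = Vd × C = 157.5 × 28 = 4410 mg
CL = 0.693 × Vd / t½ = 0.693 × 157.5 / 35.9 = 3.040 L/h
Infusion rate = CL × Css = 3.040 × 28 = 85.12 mg/h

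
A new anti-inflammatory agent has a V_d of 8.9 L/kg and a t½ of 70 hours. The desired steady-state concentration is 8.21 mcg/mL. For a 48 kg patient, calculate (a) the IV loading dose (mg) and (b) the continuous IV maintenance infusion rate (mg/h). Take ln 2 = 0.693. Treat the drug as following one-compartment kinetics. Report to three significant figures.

Vd(total) = 48 kg × 8.9 L/kg = 427.2 L
LD = Vd × C = 427.2 × 8.21 = 3507 mg
CL = 0.693 × Vd / t½ = 0.693 × 427.2 / 70 = 4.229 L/h
Infusion rate = CL × Css = 4.229 × 8.21 = 34.72 mg/h

(a) 3510 mg; (b) 34.7 mg/h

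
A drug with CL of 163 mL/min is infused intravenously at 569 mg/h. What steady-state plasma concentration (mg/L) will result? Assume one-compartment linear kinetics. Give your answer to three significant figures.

Convert clearance: 163 mL/min × 60 min/h ÷ 1000 mL/L = 9.780 L/h
Css = rate / CL = 569 / 9.780 = 58.18 mg/L

58.2 mg/L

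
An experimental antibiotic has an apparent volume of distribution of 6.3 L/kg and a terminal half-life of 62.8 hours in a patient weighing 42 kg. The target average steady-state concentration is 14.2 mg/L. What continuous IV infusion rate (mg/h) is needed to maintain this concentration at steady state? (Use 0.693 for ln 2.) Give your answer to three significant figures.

Vd(total) = 42 kg × 6.3 L/kg = 264.6 L
CL = 0.693 × Vd / t½ = 0.693 × 264.6 / 62.8 = 2.920 L/h
Infusion rate = CL × Css = 2.920 × 14.2 = 41.46 mg/h

41.5 mg/h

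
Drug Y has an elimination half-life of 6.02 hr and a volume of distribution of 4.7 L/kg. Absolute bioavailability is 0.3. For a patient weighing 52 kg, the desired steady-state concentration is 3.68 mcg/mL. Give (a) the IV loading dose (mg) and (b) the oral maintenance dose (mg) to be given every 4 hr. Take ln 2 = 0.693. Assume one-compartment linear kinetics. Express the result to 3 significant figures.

Vd(total) = 52 kg × 4.7 L/kg = 244.4 L
LD = Vd × C = 244.4 × 3.68 = 899.4 mg
CL = 0.693 × Vd / t½ = 0.693 × 244.4 / 6.02 = 28.13 L/h
D = CL × Css × τ / F = 28.13 × 3.68 × 4 / 0.3 = 1380 mg

(a) 899 mg; (b) 1380 mg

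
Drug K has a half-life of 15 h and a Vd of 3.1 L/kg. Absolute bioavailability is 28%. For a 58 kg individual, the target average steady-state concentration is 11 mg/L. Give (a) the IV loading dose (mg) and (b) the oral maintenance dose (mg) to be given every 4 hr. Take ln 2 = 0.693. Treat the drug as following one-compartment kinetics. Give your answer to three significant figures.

(a) 1980 mg; (b) 1310 mg

Vd(total) = 58 kg × 3.1 L/kg = 179.8 L
LD = Vd × C = 179.8 × 11 = 1978 mg
CL = 0.693 × Vd / t½ = 0.693 × 179.8 / 15 = 8.307 L/h
D = CL × Css × τ / F = 8.307 × 11 × 4 / 0.28 = 1305 mg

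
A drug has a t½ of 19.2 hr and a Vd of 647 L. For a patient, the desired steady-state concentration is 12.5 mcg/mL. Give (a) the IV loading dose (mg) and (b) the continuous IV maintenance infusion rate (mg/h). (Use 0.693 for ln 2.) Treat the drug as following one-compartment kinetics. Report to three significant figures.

(a) 8090 mg; (b) 292 mg/h

LD = Vd × C = 647.0 × 12.5 = 8088 mg
CL = 0.693 × Vd / t½ = 0.693 × 647.0 / 19.2 = 23.35 L/h
Infusion rate = CL × Css = 23.35 × 12.5 = 291.9 mg/h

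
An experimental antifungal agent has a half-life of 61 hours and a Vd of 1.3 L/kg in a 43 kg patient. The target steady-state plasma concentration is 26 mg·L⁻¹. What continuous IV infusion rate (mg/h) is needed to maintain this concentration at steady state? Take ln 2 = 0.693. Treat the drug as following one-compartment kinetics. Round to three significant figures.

Total Vd = 1.3 × 43 = 55.90 L
CL = ln 2 · Vd / t½ = 0.693 × 55.90 / 61 = 0.6351 L/h
Infusion rate = CL × Css = 0.6351 × 26 = 16.51 mg/h

16.5 mg/h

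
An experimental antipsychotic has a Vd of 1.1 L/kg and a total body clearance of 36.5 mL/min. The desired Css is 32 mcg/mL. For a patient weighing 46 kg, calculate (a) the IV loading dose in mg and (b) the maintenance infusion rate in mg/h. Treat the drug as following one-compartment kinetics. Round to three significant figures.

Total Vd = 1.1 × 46 = 50.60 L
Loading: fill Vd to C_target → 50.60 L × 32 mg/L = 1619 mg
CL = 36.5 mL/min × 60/1000 = 2.190 L/h
Maintenance infusion rate = CL × Css = 2.190 × 32 = 70.08 mg/h

(a) 1620 mg; (b) 70.1 mg/h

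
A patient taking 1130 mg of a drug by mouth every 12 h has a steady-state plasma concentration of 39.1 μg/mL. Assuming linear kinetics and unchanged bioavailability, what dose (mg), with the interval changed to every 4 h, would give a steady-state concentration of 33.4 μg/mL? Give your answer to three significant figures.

322 mg

For first-order elimination, Css ∝ F·D/(CL·τ); F and CL are unchanged, so Css ∝ D/τ.
D₂ = D₁ × (Css,target / Css,current) × (τ₂/τ₁) = 1130 × (33.4/39.1) × (4/12) = 321.8 mg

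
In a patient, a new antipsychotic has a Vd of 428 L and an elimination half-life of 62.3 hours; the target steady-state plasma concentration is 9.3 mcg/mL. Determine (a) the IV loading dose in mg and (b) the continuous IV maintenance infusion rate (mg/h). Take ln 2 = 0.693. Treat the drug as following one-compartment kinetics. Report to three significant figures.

LD = Vd × C = 428.0 × 9.3 = 3980 mg
CL = 0.693 × Vd / t½ = 0.693 × 428.0 / 62.3 = 4.761 L/h
Infusion rate = CL × Css = 4.761 × 9.3 = 44.28 mg/h

(a) 3980 mg; (b) 44.3 mg/h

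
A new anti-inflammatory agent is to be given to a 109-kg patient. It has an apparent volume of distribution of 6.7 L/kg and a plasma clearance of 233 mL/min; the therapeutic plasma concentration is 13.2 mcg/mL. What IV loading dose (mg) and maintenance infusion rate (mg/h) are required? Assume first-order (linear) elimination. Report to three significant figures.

(a) 9640 mg; (b) 185 mg/h

Vd(total) = 109 kg × 6.7 L/kg = 730.3 L
LD = Vd · C_target = 730.3 × 13.2 = 9640 mg
CL = 233 mL/min = 233 × 0.06 = 13.98 L/h
Maintenance: replace elimination → rate = CL × Css = 13.98 × 13.2 = 184.5 mg/h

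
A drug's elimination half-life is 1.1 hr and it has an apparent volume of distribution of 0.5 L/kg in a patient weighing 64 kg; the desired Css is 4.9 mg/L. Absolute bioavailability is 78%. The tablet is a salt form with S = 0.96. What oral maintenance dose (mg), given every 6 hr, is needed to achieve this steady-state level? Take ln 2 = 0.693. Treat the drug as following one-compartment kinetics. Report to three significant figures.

Vd = 0.5 L/kg × 64 kg = 32.00 L
CL = ln 2 · Vd / t½ = 0.693 × 32.00 / 1.1 = 20.16 L/h
D = CL × Css × τ / F / S = 20.16 × 4.9 × 6 / 0.78 / 0.96 = 791.5 mg

792 mg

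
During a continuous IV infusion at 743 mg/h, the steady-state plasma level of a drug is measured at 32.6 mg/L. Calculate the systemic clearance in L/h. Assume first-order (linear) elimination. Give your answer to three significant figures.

22.8 L/h

At steady state, infusion rate = CL × Css, so CL = rate / Css.
CL = 743 / 32.6 = 22.79 L/h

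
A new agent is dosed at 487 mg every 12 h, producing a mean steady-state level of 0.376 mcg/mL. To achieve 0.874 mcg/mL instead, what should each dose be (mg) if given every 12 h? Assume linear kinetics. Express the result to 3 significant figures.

1130 mg

For first-order elimination, Css ∝ F·D/(CL·τ); F and CL are unchanged, so Css ∝ D/τ.
D₂ = D₁ × (Css,target / Css,current) = 487 × 0.874/0.376 = 1132 mg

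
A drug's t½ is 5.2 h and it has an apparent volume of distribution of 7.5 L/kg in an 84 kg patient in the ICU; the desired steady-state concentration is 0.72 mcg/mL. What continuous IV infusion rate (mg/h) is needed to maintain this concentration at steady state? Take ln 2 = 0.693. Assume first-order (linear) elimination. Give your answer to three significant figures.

Vd = 7.5 L/kg × 84 kg = 630.0 L
CL = ln 2 · Vd / t½ = 0.693 × 630.0 / 5.2 = 83.96 L/h
Infusion rate = CL × Css = 83.96 × 0.72 = 60.45 mg/h

60.5 mg/h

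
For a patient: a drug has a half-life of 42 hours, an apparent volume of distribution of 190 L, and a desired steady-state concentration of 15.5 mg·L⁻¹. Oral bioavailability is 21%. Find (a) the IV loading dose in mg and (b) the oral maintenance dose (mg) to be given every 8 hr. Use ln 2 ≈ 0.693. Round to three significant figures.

(a) 2950 mg; (b) 1850 mg

LD = Vd × C = 190.0 × 15.5 = 2945 mg
CL = 0.693 × Vd / t½ = 0.693 × 190.0 / 42 = 3.135 L/h
D = CL × Css × τ / F = 3.135 × 15.5 × 8 / 0.21 = 1851 mg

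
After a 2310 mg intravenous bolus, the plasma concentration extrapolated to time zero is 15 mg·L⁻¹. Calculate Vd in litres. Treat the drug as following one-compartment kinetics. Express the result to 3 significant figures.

154 L

Immediately after an IV bolus, C₀ = Dose / Vd, so Vd = Dose / C₀.
Vd = 2310 / 15 = 154.0 L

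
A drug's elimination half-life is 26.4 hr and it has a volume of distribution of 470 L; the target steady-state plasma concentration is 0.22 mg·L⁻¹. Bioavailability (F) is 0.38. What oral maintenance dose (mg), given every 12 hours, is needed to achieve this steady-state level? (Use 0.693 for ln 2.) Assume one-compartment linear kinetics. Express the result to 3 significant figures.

85.7 mg

k = 0.693/26.4 = 0.02625 h⁻¹, so CL = k·Vd = 0.02625 × 470.0 = 12.34 L/h
D = CL × Css × τ / F = 12.34 × 0.22 × 12 / 0.38 = 85.73 mg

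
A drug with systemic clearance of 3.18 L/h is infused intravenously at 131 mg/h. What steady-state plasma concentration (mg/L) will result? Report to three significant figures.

Css = rate / CL = 131 / 3.180 = 41.19 mg/L

41.2 mg/L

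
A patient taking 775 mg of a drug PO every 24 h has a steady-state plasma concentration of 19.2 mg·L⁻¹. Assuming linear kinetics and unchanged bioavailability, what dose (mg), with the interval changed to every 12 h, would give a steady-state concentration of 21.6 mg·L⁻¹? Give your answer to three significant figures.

436 mg

With linear kinetics, Css is proportional to dose rate (D/τ) at fixed clearance.
D₂ = D₁ × (Css,target / Css,current) × (τ₂/τ₁) = 775 × (21.6/19.2) × (12/24) = 435.9 mg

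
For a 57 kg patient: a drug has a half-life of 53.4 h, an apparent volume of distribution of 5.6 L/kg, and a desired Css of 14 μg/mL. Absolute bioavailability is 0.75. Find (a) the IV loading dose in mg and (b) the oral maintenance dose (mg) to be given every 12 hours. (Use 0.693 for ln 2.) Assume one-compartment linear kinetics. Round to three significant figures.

(a) 4470 mg; (b) 928 mg

Vd = 5.6 L/kg × 57 kg = 319.2 L
LD = Vd × C = 319.2 × 14 = 4469 mg
CL = 0.693 × Vd / t½ = 0.693 × 319.2 / 53.4 = 4.142 L/h
D = CL × Css × τ / F = 4.142 × 14 × 12 / 0.75 = 927.8 mg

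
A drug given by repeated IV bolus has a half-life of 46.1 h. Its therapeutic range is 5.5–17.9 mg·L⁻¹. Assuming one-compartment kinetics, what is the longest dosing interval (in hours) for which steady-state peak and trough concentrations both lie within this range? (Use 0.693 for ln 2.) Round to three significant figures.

78.5 h

k = 0.693 / t½ = 0.693 / 46.1 = 0.01503 h⁻¹
Between IV bolus doses, concentration decays as C = C₀·e^(−kτ), so C_peak/C_trough = e^(kτ).
τ_max = ln(C_peak/C_trough) / k = ln(17.9/5.5) / 0.01503 = 1.180 / 0.01503 = 78.51 h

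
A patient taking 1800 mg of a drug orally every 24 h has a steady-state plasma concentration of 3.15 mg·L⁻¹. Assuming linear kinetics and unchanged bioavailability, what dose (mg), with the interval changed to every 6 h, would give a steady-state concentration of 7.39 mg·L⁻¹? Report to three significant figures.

For first-order elimination, Css ∝ F·D/(CL·τ); F and CL are unchanged, so Css ∝ D/τ.
D₂ = D₁ × (Css,target / Css,current) × (τ₂/τ₁) = 1800 × (7.39/3.15) × (6/24) = 1056 mg

1060 mg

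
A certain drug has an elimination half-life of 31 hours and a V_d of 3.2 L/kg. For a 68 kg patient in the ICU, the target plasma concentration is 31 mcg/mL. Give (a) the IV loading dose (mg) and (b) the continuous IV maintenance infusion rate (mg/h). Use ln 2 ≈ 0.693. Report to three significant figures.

Vd = 3.2 L/kg × 68 kg = 217.6 L
LD = Vd × C = 217.6 × 31 = 6746 mg
CL = 0.693 × Vd / t½ = 0.693 × 217.6 / 31 = 4.864 L/h
Infusion rate = CL × Css = 4.864 × 31 = 150.8 mg/h

(a) 6750 mg; (b) 151 mg/h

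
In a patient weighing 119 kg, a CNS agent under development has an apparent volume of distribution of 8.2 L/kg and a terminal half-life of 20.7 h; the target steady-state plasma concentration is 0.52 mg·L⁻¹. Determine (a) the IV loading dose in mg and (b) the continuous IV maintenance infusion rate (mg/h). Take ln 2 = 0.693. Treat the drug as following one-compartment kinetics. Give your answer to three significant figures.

Vd = 8.2 L/kg × 119 kg = 975.8 L
LD = Vd × C = 975.8 × 0.52 = 507.4 mg
CL = 0.693 × Vd / t½ = 0.693 × 975.8 / 20.7 = 32.67 L/h
Infusion rate = CL × Css = 32.67 × 0.52 = 16.99 mg/h

(a) 507 mg; (b) 17.0 mg/h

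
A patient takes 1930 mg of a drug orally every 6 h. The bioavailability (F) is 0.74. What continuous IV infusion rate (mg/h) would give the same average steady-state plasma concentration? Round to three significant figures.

Equivalent systemic input: infusion rate = F·D/τ.
Rate = 0.74 × 1930 / 6 = 238.0 mg/h

238 mg/h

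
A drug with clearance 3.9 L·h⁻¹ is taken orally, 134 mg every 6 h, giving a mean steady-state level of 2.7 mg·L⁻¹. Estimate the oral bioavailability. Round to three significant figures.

F·D/τ = CL·Css at steady state → F = CL·Css·τ / D.
F = 3.9 × 2.7 × 6 / 134 = 0.471

0.471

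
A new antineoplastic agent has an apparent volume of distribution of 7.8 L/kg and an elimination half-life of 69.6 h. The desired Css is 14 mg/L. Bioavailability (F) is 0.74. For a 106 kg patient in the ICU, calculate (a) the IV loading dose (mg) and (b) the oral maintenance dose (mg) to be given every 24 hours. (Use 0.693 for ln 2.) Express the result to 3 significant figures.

Total Vd = 7.8 × 106 = 826.8 L
LD = Vd × C = 826.8 × 14 = 11580 mg
CL = 0.693 × Vd / t½ = 0.693 × 826.8 / 69.6 = 8.232 L/h
D = CL × Css × τ / F = 8.232 × 14 × 24 / 0.74 = 3738 mg

(a) 11600 mg; (b) 3740 mg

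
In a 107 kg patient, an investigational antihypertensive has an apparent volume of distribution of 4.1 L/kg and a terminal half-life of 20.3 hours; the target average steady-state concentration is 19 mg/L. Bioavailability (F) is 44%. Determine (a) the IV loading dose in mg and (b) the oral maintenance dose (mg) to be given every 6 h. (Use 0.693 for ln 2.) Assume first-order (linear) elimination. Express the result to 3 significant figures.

Vd = 4.1 L/kg × 107 kg = 438.7 L
LD = Vd × C = 438.7 × 19 = 8335 mg
CL = 0.693 × Vd / t½ = 0.693 × 438.7 / 20.3 = 14.98 L/h
D = CL × Css × τ / F = 14.98 × 19 × 6 / 0.44 = 3881 mg

(a) 8340 mg; (b) 3880 mg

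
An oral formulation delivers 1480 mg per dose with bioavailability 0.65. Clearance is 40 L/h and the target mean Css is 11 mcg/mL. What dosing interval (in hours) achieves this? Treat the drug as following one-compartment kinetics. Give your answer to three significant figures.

F·D/τ = CL·Css → τ = F·D / (CL·Css).
τ = 0.65 × 1480 / (40 × 11) = 2.186 h

2.19 h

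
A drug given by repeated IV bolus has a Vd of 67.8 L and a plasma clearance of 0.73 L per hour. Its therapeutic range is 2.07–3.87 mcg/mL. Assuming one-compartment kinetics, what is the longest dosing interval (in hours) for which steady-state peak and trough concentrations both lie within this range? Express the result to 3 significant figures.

k = CL / Vd = 0.7300 / 67.80 = 0.01077 h⁻¹
Between IV bolus doses, concentration decays as C = C₀·e^(−kτ), so C_peak/C_trough = e^(kτ).
τ_max = ln(C_peak/C_trough) / k = ln(3.87/2.07) / 0.01077 = 0.6257 / 0.01077 = 58.10 h

58.1 h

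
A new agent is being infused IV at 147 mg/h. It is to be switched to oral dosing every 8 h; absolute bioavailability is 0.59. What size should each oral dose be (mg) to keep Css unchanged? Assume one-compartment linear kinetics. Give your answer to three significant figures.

1990 mg

To maintain the same Css, the systemic dosing rate must be unchanged: F·D/τ = infusion rate.
D = rate × τ / F = 147 × 8 / 0.59 = 1993 mg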